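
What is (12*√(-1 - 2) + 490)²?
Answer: 239668 + 11760*I*√3 ≈ 2.3967e+5 + 20369.0*I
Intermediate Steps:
(12*√(-1 - 2) + 490)² = (12*√(-3) + 490)² = (12*(I*√3) + 490)² = (12*I*√3 + 490)² = (490 + 12*I*√3)²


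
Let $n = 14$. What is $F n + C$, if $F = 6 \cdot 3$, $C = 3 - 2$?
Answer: $253$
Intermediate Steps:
$C = 1$
$F = 18$
$F n + C = 18 \cdot 14 + 1 = 252 + 1 = 253$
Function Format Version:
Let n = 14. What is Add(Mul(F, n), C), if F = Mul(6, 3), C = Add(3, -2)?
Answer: 253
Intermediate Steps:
C = 1
F = 18
Add(Mul(F, n), C) = Add(Mul(18, 14), 1) = Add(252, 1) = 253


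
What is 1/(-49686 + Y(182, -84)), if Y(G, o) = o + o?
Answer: -1/49854 ≈ -2.0059e-5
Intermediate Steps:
Y(G, o) = 2*o
1/(-49686 + Y(182, -84)) = 1/(-49686 + 2*(-84)) = 1/(-49686 - 168) = 1/(-49854) = -1/49854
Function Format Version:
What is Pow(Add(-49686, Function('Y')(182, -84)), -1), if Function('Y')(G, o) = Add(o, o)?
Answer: Rational(-1, 49854) ≈ -2.0059e-5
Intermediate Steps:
Function('Y')(G, o) = Mul(2, o)
Pow(Add(-49686, Function('Y')(182, -84)), -1) = Pow(Add(-49686, Mul(2, -84)), -1) = Pow(Add(-49686, -168), -1) = Pow(-49854, -1) = Rational(-1, 49854)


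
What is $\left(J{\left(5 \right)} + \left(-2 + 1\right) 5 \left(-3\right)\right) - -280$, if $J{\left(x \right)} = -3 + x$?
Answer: $297$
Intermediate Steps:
$\left(J{\left(5 \right)} + \left(-2 + 1\right) 5 \left(-3\right)\right) - -280 = \left(\left(-3 + 5\right) + \left(-2 + 1\right) 5 \left(-3\right)\right) - -280 = \left(2 + \left(-1\right) 5 \left(-3\right)\right) + 280 = \left(2 - -15\right) + 280 = \left(2 + 15\right) + 280 = 17 + 280 = 297$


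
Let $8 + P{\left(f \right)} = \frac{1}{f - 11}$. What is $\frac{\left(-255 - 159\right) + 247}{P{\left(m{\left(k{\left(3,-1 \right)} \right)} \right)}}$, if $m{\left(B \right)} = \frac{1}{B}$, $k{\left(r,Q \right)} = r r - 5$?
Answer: $\frac{7181}{348} \approx 20.635$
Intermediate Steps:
$k{\left(r,Q \right)} = -5 + r^{2}$ ($k{\left(r,Q \right)} = r^{2} - 5 = -5 + r^{2}$)
$P{\left(f \right)} = -8 + \frac{1}{-11 + f}$ ($P{\left(f \right)} = -8 + \frac{1}{f - 11} = -8 + \frac{1}{-11 + f}$)
$\frac{\left(-255 - 159\right) + 247}{P{\left(m{\left(k{\left(3,-1 \right)} \right)} \right)}} = \frac{\left(-255 - 159\right) + 247}{\frac{1}{-11 + \frac{1}{-5 + 3^{2}}} \left(89 - \frac{8}{-5 + 3^{2}}\right)} = \frac{-414 + 247}{\frac{1}{-11 + \frac{1}{-5 + 9}} \left(89 - \frac{8}{-5 + 9}\right)} = - \frac{167}{\frac{1}{-11 + \frac{1}{4}} \left(89 - \frac{8}{4}\right)} = - \frac{167}{\frac{1}{-11 + \frac{1}{4}} \left(89 - 2\right)} = - \frac{167}{\frac{1}{- \frac{43}{4}} \left(89 - 2\right)} = - \frac{167}{\left(- \frac{4}{43}\right) 87} = - \frac{167}{- \frac{348}{43}} = \left(-167\right) \left(- \frac{43}{348}\right) = \frac{7181}{348}$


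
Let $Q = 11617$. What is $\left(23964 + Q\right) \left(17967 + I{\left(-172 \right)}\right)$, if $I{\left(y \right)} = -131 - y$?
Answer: $640742648$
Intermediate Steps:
$\left(23964 + Q\right) \left(17967 + I{\left(-172 \right)}\right) = \left(23964 + 11617\right) \left(17967 - -41\right) = 35581 \left(17967 + \left(-131 + 172\right)\right) = 35581 \left(17967 + 41\right) = 35581 \cdot 18008 = 640742648$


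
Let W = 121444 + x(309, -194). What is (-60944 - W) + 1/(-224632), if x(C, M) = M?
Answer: -40926602609/224632 ≈ -1.8219e+5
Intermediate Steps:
W = 121250 (W = 121444 - 194 = 121250)
(-60944 - W) + 1/(-224632) = (-60944 - 1*121250) + 1/(-224632) = (-60944 - 121250) - 1/224632 = -182194 - 1/224632 = -40926602609/224632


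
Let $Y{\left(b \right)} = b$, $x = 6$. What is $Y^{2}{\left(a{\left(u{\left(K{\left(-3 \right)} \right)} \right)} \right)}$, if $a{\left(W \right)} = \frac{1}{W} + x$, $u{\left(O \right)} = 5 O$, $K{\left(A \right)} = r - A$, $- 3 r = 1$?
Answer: $\frac{59049}{1600} \approx 36.906$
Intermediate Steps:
$r = - \frac{1}{3}$ ($r = \left(- \frac{1}{3}\right) 1 = - \frac{1}{3} \approx -0.33333$)
$K{\left(A \right)} = - \frac{1}{3} - A$
$a{\left(W \right)} = 6 + \frac{1}{W}$ ($a{\left(W \right)} = \frac{1}{W} + 6 = 6 + \frac{1}{W}$)
$Y^{2}{\left(a{\left(u{\left(K{\left(-3 \right)} \right)} \right)} \right)} = \left(6 + \frac{1}{5 \left(- \frac{1}{3} - -3\right)}\right)^{2} = \left(6 + \frac{1}{5 \left(- \frac{1}{3} + 3\right)}\right)^{2} = \left(6 + \frac{1}{5 \cdot \frac{8}{3}}\right)^{2} = \left(6 + \frac{1}{\frac{40}{3}}\right)^{2} = \left(6 + \frac{3}{40}\right)^{2} = \left(\frac{243}{40}\right)^{2} = \frac{59049}{1600}$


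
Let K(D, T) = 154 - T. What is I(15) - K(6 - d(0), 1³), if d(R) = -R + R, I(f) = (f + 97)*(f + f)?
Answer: 3207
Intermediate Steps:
I(f) = 2*f*(97 + f) (I(f) = (97 + f)*(2*f) = 2*f*(97 + f))
d(R) = 0
I(15) - K(6 - d(0), 1³) = 2*15*(97 + 15) - (154 - 1*1³) = 2*15*112 - (154 - 1*1) = 3360 - (154 - 1) = 3360 - 1*153 = 3360 - 153 = 3207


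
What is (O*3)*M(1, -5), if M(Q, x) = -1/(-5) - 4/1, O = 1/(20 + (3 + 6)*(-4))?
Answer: 57/80 ≈ 0.71250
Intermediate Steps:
O = -1/16 (O = 1/(20 + 9*(-4)) = 1/(20 - 36) = 1/(-16) = -1/16 ≈ -0.062500)
M(Q, x) = -19/5 (M(Q, x) = -1*(-⅕) - 4*1 = ⅕ - 4 = -19/5)
(O*3)*M(1, -5) = -1/16*3*(-19/5) = -3/16*(-19/5) = 57/80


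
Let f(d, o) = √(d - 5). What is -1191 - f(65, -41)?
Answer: -1191 - 2*√15 ≈ -1198.7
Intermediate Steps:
f(d, o) = √(-5 + d)
-1191 - f(65, -41) = -1191 - √(-5 + 65) = -1191 - √60 = -1191 - 2*√15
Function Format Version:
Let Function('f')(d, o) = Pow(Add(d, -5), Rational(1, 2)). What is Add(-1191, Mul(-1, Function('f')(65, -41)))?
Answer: Add(-1191, Mul(-2, Pow(15, Rational(1, 2)))) ≈ -1198.7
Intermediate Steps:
Function('f')(d, o) = Pow(Add(-5, d), Rational(1, 2))
Add(-1191, Mul(-1, Function('f')(65, -41))) = Add(-1191, Mul(-1, Pow(Add(-5, 65), Rational(1, 2)))) = Add(-1191, Mul(-1, Pow(60, Rational(1, 2)))) = Add(-1191, Mul(-1, Mul(2, Pow(15, Rational(1, 2))))) = Add(-1191, Mul(-2, Pow(15, Rational(1, 2))))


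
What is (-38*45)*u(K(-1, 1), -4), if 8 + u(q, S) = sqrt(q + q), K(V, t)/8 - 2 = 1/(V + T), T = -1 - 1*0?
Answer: 13680 - 3420*sqrt(6) ≈ 5302.7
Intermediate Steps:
T = -1 (T = -1 + 0 = -1)
K(V, t) = 16 + 8/(-1 + V) (K(V, t) = 16 + 8/(V - 1) = 16 + 8/(-1 + V))
u(q, S) = -8 + sqrt(2)*sqrt(q) (u(q, S) = -8 + sqrt(q + q) = -8 + sqrt(2*q) = -8 + sqrt(2)*sqrt(q))
(-38*45)*u(K(-1, 1), -4) = (-38*45)*(-8 + sqrt(2)*sqrt(8*(-1 + 2*(-1))/(-1 - 1))) = -1710*(-8 + sqrt(2)*sqrt(8*(-1 - 2)/(-2))) = -1710*(-8 + sqrt(2)*sqrt(8*(-1/2)*(-3))) = -1710*(-8 + sqrt(2)*sqrt(12)) = -1710*(-8 + sqrt(2)*(2*sqrt(3))) = -1710*(-8 + 2*sqrt(6)) = 13680 - 3420*sqrt(6)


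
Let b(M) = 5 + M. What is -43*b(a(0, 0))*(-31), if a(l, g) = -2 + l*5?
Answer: 3999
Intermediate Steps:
a(l, g) = -2 + 5*l
-43*b(a(0, 0))*(-31) = -43*(5 + (-2 + 5*0))*(-31) = -43*(5 + (-2 + 0))*(-31) = -43*(5 - 2)*(-31) = -43*3*(-31) = -129*(-31) = 3999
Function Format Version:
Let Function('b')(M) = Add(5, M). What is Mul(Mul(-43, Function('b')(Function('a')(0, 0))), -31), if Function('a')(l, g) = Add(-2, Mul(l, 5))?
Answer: 3999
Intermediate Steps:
Function('a')(l, g) = Add(-2, Mul(5, l))
Mul(Mul(-43, Function('b')(Function('a')(0, 0))), -31) = Mul(Mul(-43, Add(5, Add(-2, Mul(5, 0)))), -31) = Mul(Mul(-43, Add(5, Add(-2, 0))), -31) = Mul(Mul(-43, Add(5, -2)), -31) = Mul(Mul(-43, 3), -31) = Mul(-129, -31) = 3999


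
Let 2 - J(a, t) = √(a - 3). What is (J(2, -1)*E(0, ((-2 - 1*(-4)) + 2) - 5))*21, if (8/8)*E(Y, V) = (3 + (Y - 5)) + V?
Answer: -126 + 63*I ≈ -126.0 + 63.0*I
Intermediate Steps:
E(Y, V) = -2 + V + Y (E(Y, V) = (3 + (Y - 5)) + V = (3 + (-5 + Y)) + V = (-2 + Y) + V = -2 + V + Y)
J(a, t) = 2 - √(-3 + a) (J(a, t) = 2 - √(a - 3) = 2 - √(-3 + a))
(J(2, -1)*E(0, ((-2 - 1*(-4)) + 2) - 5))*21 = ((2 - √(-3 + 2))*(-2 + (((-2 - 1*(-4)) + 2) - 5) + 0))*21 = ((2 - √(-1))*(-2 + (((-2 + 4) + 2) - 5) + 0))*21 = ((2 - I)*(-2 + ((2 + 2) - 5) + 0))*21 = ((2 - I)*(-2 + (4 - 5) + 0))*21 = ((2 - I)*(-2 - 1 + 0))*21 = ((2 - I)*(-3))*21 = (-6 + 3*I)*21 = -126 + 63*I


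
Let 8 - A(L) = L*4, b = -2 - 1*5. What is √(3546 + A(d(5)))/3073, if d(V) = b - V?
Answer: √3602/3073 ≈ 0.019530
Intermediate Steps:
b = -7 (b = -2 - 5 = -7)
d(V) = -7 - V
A(L) = 8 - 4*L (A(L) = 8 - L*4 = 8 - 4*L)
√(3546 + A(d(5)))/3073 = √(3546 + (8 - 4*(-7 - 1*5)))/3073 = √(3546 + (8 - 4*(-7 - 5)))*(1/3073) = √(3546 + (8 - 4*(-12)))*(1/3073) = √(3546 + (8 + 48))*(1/3073) = √(3546 + 56)*(1/3073) = √3602*(1/3073) = √3602/3073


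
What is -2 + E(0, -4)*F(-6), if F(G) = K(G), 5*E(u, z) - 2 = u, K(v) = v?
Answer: -22/5 ≈ -4.4000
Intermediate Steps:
E(u, z) = ⅖ + u/5
F(G) = G
-2 + E(0, -4)*F(-6) = -2 + (⅖ + (⅕)*0)*(-6) = -2 + (⅖ + 0)*(-6) = -2 + (⅖)*(-6) = -2 - 12/5 = -22/5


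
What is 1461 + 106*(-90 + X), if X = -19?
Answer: -10093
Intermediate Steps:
1461 + 106*(-90 + X) = 1461 + 106*(-90 - 19) = 1461 + 106*(-109) = 1461 - 11554 = -10093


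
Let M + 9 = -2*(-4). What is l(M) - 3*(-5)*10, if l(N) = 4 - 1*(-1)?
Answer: 155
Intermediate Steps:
M = -1 (M = -9 - 2*(-4) = -9 + 8 = -1)
l(N) = 5 (l(N) = 4 + 1 = 5)
l(M) - 3*(-5)*10 = 5 - 3*(-5)*10 = 5 + 15*10 = 5 + 150 = 155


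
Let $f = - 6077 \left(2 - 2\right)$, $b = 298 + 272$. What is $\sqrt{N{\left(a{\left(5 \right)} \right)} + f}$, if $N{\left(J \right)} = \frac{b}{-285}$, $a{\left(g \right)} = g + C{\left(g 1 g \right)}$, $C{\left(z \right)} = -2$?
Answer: $i \sqrt{2} \approx 1.4142 i$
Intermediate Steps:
$b = 570$
$a{\left(g \right)} = -2 + g$ ($a{\left(g \right)} = g - 2 = -2 + g$)
$N{\left(J \right)} = -2$ ($N{\left(J \right)} = \frac{570}{-285} = 570 \left(- \frac{1}{285}\right) = -2$)
$f = 0$ ($f = - 6077 \left(2 - 2\right) = \left(-6077\right) 0 = 0$)
$\sqrt{N{\left(a{\left(5 \right)} \right)} + f} = \sqrt{-2 + 0} = \sqrt{-2} = i \sqrt{2}$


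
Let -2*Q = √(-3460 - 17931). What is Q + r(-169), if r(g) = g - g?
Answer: -I*√21391/2 ≈ -73.128*I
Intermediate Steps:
r(g) = 0
Q = -I*√21391/2 (Q = -√(-3460 - 17931)/2 = -I*√21391/2 ≈ -73.128*I)
Q + r(-169) = -I*√21391/2 + 0 = -I*√21391/2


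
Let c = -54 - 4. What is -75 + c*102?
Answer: -5991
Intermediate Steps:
c = -58
-75 + c*102 = -75 - 58*102 = -75 - 5916 = -5991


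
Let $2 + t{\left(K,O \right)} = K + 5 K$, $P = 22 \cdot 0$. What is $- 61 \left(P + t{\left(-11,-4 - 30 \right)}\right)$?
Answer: $4148$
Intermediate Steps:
$P = 0$
$t{\left(K,O \right)} = -2 + 6 K$ ($t{\left(K,O \right)} = -2 + \left(K + 5 K\right) = -2 + 6 K$)
$- 61 \left(P + t{\left(-11,-4 - 30 \right)}\right) = - 61 \left(0 + \left(-2 + 6 \left(-11\right)\right)\right) = - 61 \left(0 - 68\right) = \left(-61\right) \left(-68\right) = 4148$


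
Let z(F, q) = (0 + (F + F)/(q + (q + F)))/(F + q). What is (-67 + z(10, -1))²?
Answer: 1442401/324 ≈ 4451.9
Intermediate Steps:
z(F, q) = 2*F/((F + q)*(F + 2*q)) (z(F, q) = (0 + (2*F)/(q + (F + q)))/(F + q) = (0 + (2*F)/(F + 2*q))/(F + q) = (0 + 2*F/(F + 2*q))/(F + q) = (2*F/(F + 2*q))/(F + q) = 2*F/((F + q)*(F + 2*q)))
(-67 + z(10, -1))² = (-67 + 2*10/(10² + 2*(-1)² + 3*10*(-1)))² = (-67 + 2*10/(100 + 2*1 - 30))² = (-67 + 2*10/(100 + 2 - 30))² = (-67 + 2*10/72)² = (-67 + 2*10*(1/72))² = (-67 + 5/18)² = (-1201/18)² = 1442401/324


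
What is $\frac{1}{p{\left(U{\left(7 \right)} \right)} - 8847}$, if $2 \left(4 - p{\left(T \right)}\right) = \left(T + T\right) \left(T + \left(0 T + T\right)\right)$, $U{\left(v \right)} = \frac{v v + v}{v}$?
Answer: $- \frac{1}{8971} \approx -0.00011147$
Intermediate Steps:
$U{\left(v \right)} = \frac{v + v^{2}}{v}$ ($U{\left(v \right)} = \frac{v^{2} + v}{v} = \frac{v + v^{2}}{v}$)
$p{\left(T \right)} = 4 - 2 T^{2}$ ($p{\left(T \right)} = 4 - \frac{\left(T + T\right) \left(T + \left(0 T + T\right)\right)}{2} = 4 - \frac{2 T \left(T + \left(0 + T\right)\right)}{2} = 4 - \frac{2 T \left(T + T\right)}{2} = 4 - \frac{2 T 2 T}{2} = 4 - \frac{4 T^{2}}{2} = 4 - 2 T^{2}$)
$\frac{1}{p{\left(U{\left(7 \right)} \right)} - 8847} = \frac{1}{\left(4 - 2 \left(1 + 7\right)^{2}\right) - 8847} = \frac{1}{\left(4 - 2 \cdot 8^{2}\right) - 8847} = \frac{1}{\left(4 - 128\right) - 8847} = \frac{1}{-124 - 8847} = \frac{1}{-8971} = - \frac{1}{8971}$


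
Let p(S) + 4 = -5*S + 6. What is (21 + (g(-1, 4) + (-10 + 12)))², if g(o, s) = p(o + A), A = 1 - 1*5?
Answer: 2500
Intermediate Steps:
A = -4 (A = 1 - 5 = -4)
p(S) = 2 - 5*S (p(S) = -4 + (-5*S + 6) = -4 + (6 - 5*S) = 2 - 5*S)
g(o, s) = 22 - 5*o (g(o, s) = 2 - 5*(o - 4) = 2 - 5*(-4 + o) = 2 + (20 - 5*o) = 22 - 5*o)
(21 + (g(-1, 4) + (-10 + 12)))² = (21 + ((22 - 5*(-1)) + (-10 + 12)))² = (21 + ((22 + 5) + 2))² = (21 + (27 + 2))² = (21 + 29)² = 50² = 2500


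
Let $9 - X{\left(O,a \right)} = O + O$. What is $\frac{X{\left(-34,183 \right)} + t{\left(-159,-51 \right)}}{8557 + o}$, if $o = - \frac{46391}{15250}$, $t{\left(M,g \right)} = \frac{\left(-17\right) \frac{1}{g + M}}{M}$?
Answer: $\frac{3920794825}{435565401201} \approx 0.0090016$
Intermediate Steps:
$X{\left(O,a \right)} = 9 - 2 O$ ($X{\left(O,a \right)} = 9 - \left(O + O\right) = 9 - 2 O$)
$t{\left(M,g \right)} = - \frac{17}{M \left(M + g\right)}$ ($t{\left(M,g \right)} = \frac{\left(-17\right) \frac{1}{M + g}}{M} = - \frac{17}{M \left(M + g\right)}$)
$o = - \frac{46391}{15250}$ ($o = \left(-46391\right) \frac{1}{15250} = - \frac{46391}{15250} \approx -3.042$)
$\frac{X{\left(-34,183 \right)} + t{\left(-159,-51 \right)}}{8557 + o} = \frac{\left(9 - -68\right) - \frac{17}{\left(-159\right) \left(-159 - 51\right)}}{8557 - \frac{46391}{15250}} = \frac{\left(9 + 68\right) - - \frac{17}{159 \left(-210\right)}}{\frac{130447859}{15250}} = \left(77 - \left(- \frac{17}{159}\right) \left(- \frac{1}{210}\right)\right) \frac{15250}{130447859} = \left(77 - \frac{17}{33390}\right) \frac{15250}{130447859} = \frac{2571013}{33390} \cdot \frac{15250}{130447859} = \frac{3920794825}{435565401201}$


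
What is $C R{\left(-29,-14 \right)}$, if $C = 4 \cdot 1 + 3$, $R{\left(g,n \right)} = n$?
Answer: $-98$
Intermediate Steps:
$C = 7$ ($C = 4 + 3 = 7$)
$C R{\left(-29,-14 \right)} = 7 \left(-14\right) = -98$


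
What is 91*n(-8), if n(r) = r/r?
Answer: 91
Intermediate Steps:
n(r) = 1
91*n(-8) = 91*1 = 91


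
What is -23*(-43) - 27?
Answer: 962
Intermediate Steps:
-23*(-43) - 27 = 989 - 27 = 962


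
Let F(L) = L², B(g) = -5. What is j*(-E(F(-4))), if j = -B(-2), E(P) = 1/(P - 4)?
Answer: -5/12 ≈ -0.41667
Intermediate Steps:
E(P) = 1/(-4 + P)
j = 5 (j = -1*(-5) = 5)
j*(-E(F(-4))) = 5*(-1/(-4 + (-4)²)) = 5*(-1/(-4 + 16)) = 5*(-1/12) = -5/12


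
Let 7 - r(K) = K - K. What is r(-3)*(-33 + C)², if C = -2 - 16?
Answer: 18207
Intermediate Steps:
r(K) = 7 (r(K) = 7 - (K - K) = 7 - 1*0 = 7 + 0 = 7)
C = -18
r(-3)*(-33 + C)² = 7*(-33 - 18)² = 7*(-51)² = 7*2601 = 18207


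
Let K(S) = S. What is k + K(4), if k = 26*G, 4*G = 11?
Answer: 151/2 ≈ 75.500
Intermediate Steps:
G = 11/4 (G = (¼)*11 = 11/4 ≈ 2.7500)
k = 143/2 (k = 26*(11/4) = 143/2 ≈ 71.500)
k + K(4) = 143/2 + 4 = 151/2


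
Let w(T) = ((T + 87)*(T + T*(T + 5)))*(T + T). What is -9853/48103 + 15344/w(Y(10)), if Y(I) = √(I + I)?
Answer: 11013834627/7262590940 - 89187*√5/150980 ≈ 0.19562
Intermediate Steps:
Y(I) = √2*√I (Y(I) = √(2*I) = √2*√I)
w(T) = 2*T*(87 + T)*(T + T*(5 + T)) (w(T) = ((87 + T)*(T + T*(5 + T)))*(2*T) = 2*T*(87 + T)*(T + T*(5 + T)))
-9853/48103 + 15344/w(Y(10)) = -9853/48103 + 15344/((2*(√2*√10)²*(522 + (√2*√10)² + 93*(√2*√10)))) = -9853*1/48103 + 15344/((2*(2*√5)²*(522 + (2*√5)² + 93*(2*√5)))) = -9853/48103 + 15344/((2*20*(522 + 20 + 186*√5))) = -9853/48103 + 15344/((2*20*(542 + 186*√5))) = -9853/48103 + 15344/(21680 + 7440*√5)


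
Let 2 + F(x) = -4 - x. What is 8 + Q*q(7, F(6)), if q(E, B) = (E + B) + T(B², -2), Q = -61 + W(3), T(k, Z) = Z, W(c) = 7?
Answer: 386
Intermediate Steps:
F(x) = -6 - x (F(x) = -2 + (-4 - x) = -6 - x)
Q = -54 (Q = -61 + 7 = -54)
q(E, B) = -2 + B + E (q(E, B) = (E + B) - 2 = (B + E) - 2 = -2 + B + E)
8 + Q*q(7, F(6)) = 8 - 54*(-2 + (-6 - 1*6) + 7) = 8 - 54*(-2 + (-6 - 6) + 7) = 8 - 54*(-2 - 12 + 7) = 8 - 54*(-7) = 8 + 378 = 386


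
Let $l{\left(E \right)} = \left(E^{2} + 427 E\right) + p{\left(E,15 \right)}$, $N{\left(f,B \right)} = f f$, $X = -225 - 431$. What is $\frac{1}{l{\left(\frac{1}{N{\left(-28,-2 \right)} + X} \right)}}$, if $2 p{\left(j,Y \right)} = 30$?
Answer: $\frac{16384}{300417} \approx 0.054538$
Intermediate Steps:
$X = -656$
$p{\left(j,Y \right)} = 15$ ($p{\left(j,Y \right)} = \frac{1}{2} \cdot 30 = 15$)
$N{\left(f,B \right)} = f^{2}$
$l{\left(E \right)} = 15 + E^{2} + 427 E$ ($l{\left(E \right)} = \left(E^{2} + 427 E\right) + 15 = 15 + E^{2} + 427 E$)
$\frac{1}{l{\left(\frac{1}{N{\left(-28,-2 \right)} + X} \right)}} = \frac{1}{15 + \left(\frac{1}{\left(-28\right)^{2} - 656}\right)^{2} + \frac{427}{\left(-28\right)^{2} - 656}} = \frac{1}{15 + \left(\frac{1}{784 - 656}\right)^{2} + \frac{427}{784 - 656}} = \frac{1}{15 + \left(\frac{1}{128}\right)^{2} + \frac{427}{128}} = \frac{1}{15 + \left(\frac{1}{128}\right)^{2} + 427 \cdot \frac{1}{128}} = \frac{1}{15 + \frac{1}{16384} + \frac{427}{128}} = \frac{1}{\frac{300417}{16384}} = \frac{16384}{300417}$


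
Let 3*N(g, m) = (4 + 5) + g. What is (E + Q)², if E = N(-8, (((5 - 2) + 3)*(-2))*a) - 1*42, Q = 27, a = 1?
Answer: 1936/9 ≈ 215.11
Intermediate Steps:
N(g, m) = 3 + g/3 (N(g, m) = ((4 + 5) + g)/3 = (9 + g)/3 = 3 + g/3)
E = -125/3 (E = (3 + (⅓)*(-8)) - 1*42 = (3 - 8/3) - 42 = ⅓ - 42 = -125/3 ≈ -41.667)
(E + Q)² = (-125/3 + 27)² = (-44/3)² = 1936/9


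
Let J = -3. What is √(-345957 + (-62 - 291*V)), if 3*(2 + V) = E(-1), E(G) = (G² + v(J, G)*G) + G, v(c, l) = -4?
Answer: 15*I*√1537 ≈ 588.07*I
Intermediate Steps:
E(G) = G² - 3*G (E(G) = (G² - 4*G) + G = G² - 3*G)
V = -⅔ (V = -2 + (-(-3 - 1))/3 = -2 + (-1*(-4))/3 = -2 + (⅓)*4 = -2 + 4/3 = -⅔ ≈ -0.66667)
√(-345957 + (-62 - 291*V)) = √(-345957 + (-62 - 291*(-⅔))) = √(-345957 + (-62 + 194)) = √(-345957 + 132) = √(-345825) = 15*I*√1537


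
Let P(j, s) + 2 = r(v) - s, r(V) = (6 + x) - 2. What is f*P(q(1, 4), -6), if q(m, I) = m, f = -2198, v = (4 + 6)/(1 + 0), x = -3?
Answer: -10990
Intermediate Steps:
v = 10 (v = 10/1 = 10*1 = 10)
r(V) = 1 (r(V) = (6 - 3) - 2 = 3 - 2 = 1)
P(j, s) = -1 - s (P(j, s) = -2 + (1 - s) = -1 - s)
f*P(q(1, 4), -6) = -2198*(-1 - 1*(-6)) = -2198*(-1 + 6) = -2198*5 = -10990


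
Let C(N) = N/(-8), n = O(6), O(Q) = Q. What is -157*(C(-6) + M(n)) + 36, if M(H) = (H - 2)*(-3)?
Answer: 7209/4 ≈ 1802.3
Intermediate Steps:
n = 6
C(N) = -N/8 (C(N) = N*(-1/8) = -N/8)
M(H) = 6 - 3*H (M(H) = (-2 + H)*(-3) = 6 - 3*H)
-157*(C(-6) + M(n)) + 36 = -157*(-1/8*(-6) + (6 - 3*6)) + 36 = -157*(3/4 + (6 - 18)) + 36 = -157*(3/4 - 12) + 36 = -157*(-45/4) + 36 = 7065/4 + 36 = 7209/4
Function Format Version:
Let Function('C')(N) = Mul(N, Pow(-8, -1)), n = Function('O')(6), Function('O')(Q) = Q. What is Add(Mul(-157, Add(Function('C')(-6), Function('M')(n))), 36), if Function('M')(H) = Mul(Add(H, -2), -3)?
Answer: Rational(7209, 4) ≈ 1802.3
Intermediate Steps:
n = 6
Function('C')(N) = Mul(Rational(-1, 8), N) (Function('C')(N) = Mul(N, Rational(-1, 8)) = Mul(Rational(-1, 8), N))
Function('M')(H) = Add(6, Mul(-3, H)) (Function('M')(H) = Mul(Add(-2, H), -3) = Add(6, Mul(-3, H)))
Add(Mul(-157, Add(Function('C')(-6), Function('M')(n))), 36) = Add(Mul(-157, Add(Mul(Rational(-1, 8), -6), Add(6, Mul(-3, 6)))), 36) = Add(Mul(-157, Add(Rational(3, 4), Add(6, -18))), 36) = Add(Mul(-157, Add(Rational(3, 4), -12)), 36) = Add(Mul(-157, Rational(-45, 4)), 36) = Add(Rational(7065, 4), 36) = Rational(7209, 4)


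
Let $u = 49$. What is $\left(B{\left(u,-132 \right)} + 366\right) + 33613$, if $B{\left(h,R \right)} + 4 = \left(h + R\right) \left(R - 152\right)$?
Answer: $57547$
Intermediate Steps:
$B{\left(h,R \right)} = -4 + \left(-152 + R\right) \left(R + h\right)$ ($B{\left(h,R \right)} = -4 + \left(h + R\right) \left(R - 152\right) = -4 + \left(R + h\right) \left(-152 + R\right) = -4 + \left(-152 + R\right) \left(R + h\right)$)
$\left(B{\left(u,-132 \right)} + 366\right) + 33613 = \left(\left(-4 + \left(-132\right)^{2} - -20064 - 7448 - 6468\right) + 366\right) + 33613 = \left(\left(-4 + 17424 + 20064 - 7448 - 6468\right) + 366\right) + 33613 = \left(23568 + 366\right) + 33613 = 23934 + 33613 = 57547$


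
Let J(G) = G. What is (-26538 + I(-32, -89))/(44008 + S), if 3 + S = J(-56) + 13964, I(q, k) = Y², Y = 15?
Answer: -26313/57913 ≈ -0.45435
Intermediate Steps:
I(q, k) = 225 (I(q, k) = 15² = 225)
S = 13905 (S = -3 + (-56 + 13964) = -3 + 13908 = 13905)
(-26538 + I(-32, -89))/(44008 + S) = (-26538 + 225)/(44008 + 13905) = -26313/57913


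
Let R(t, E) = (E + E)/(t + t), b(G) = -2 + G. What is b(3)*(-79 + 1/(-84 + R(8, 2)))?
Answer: -26469/335 ≈ -79.012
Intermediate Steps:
R(t, E) = E/t (R(t, E) = (2*E)/((2*t)) = (2*E)*(1/(2*t)) = E/t)
b(3)*(-79 + 1/(-84 + R(8, 2))) = (-2 + 3)*(-79 + 1/(-84 + 2/8)) = 1*(-79 + 1/(-84 + 2*(⅛))) = 1*(-79 + 1/(-84 + ¼)) = 1*(-79 + 1/(-335/4)) = 1*(-79 - 4/335) = 1*(-26469/335) = -26469/335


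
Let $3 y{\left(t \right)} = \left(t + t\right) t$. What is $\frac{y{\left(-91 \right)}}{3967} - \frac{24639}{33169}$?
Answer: $\frac{256116239}{394744269} \approx 0.64882$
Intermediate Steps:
$y{\left(t \right)} = \frac{2 t^{2}}{3}$ ($y{\left(t \right)} = \frac{\left(t + t\right) t}{3} = \frac{2 t t}{3} = \frac{2 t^{2}}{3}$)
$\frac{y{\left(-91 \right)}}{3967} - \frac{24639}{33169} = \frac{\frac{2}{3} \left(-91\right)^{2}}{3967} - \frac{24639}{33169} = \frac{2}{3} \cdot 8281 \cdot \frac{1}{3967} - \frac{24639}{33169} = \frac{16562}{3} \cdot \frac{1}{3967} - \frac{24639}{33169} = \frac{16562}{11901} - \frac{24639}{33169} = \frac{256116239}{394744269}$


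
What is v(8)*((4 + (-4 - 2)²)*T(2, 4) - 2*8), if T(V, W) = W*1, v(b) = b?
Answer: 1152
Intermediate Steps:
T(V, W) = W
v(8)*((4 + (-4 - 2)²)*T(2, 4) - 2*8) = 8*((4 + (-4 - 2)²)*4 - 2*8) = 8*((4 + (-6)²)*4 - 16) = 8*((4 + 36)*4 - 16) = 8*(40*4 - 16) = 8*(160 - 16) = 8*144 = 1152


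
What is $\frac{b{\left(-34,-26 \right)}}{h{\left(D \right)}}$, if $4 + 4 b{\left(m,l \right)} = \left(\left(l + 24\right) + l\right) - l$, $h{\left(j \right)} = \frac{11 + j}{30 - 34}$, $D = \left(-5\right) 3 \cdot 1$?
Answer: $- \frac{3}{2} \approx -1.5$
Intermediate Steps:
$D = -15$ ($D = \left(-15\right) 1 = -15$)
$h{\left(j \right)} = - \frac{11}{4} - \frac{j}{4}$ ($h{\left(j \right)} = \frac{11 + j}{-4} = \left(11 + j\right) \left(- \frac{1}{4}\right) = - \frac{11}{4} - \frac{j}{4}$)
$b{\left(m,l \right)} = 5 + \frac{l}{4}$ ($b{\left(m,l \right)} = -1 + \frac{\left(\left(l + 24\right) + l\right) - l}{4} = -1 + \frac{\left(\left(24 + l\right) + l\right) - l}{4} = -1 + \frac{\left(24 + 2 l\right) - l}{4} = -1 + \frac{24 + l}{4} = -1 + \left(6 + \frac{l}{4}\right) = 5 + \frac{l}{4}$)
$\frac{b{\left(-34,-26 \right)}}{h{\left(D \right)}} = \frac{5 + \frac{1}{4} \left(-26\right)}{- \frac{11}{4} - - \frac{15}{4}} = \frac{5 - \frac{13}{2}}{- \frac{11}{4} + \frac{15}{4}} = - \frac{3}{2 \cdot 1} = \left(- \frac{3}{2}\right) 1 = - \frac{3}{2}$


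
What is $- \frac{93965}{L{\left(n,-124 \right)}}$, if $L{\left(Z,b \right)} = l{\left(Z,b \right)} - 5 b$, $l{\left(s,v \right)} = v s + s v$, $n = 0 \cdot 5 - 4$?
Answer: $- \frac{93965}{1612} \approx -58.291$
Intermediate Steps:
$n = -4$ ($n = 0 - 4 = -4$)
$l{\left(s,v \right)} = 2 s v$ ($l{\left(s,v \right)} = s v + s v = 2 s v$)
$L{\left(Z,b \right)} = - 5 b + 2 Z b$ ($L{\left(Z,b \right)} = 2 Z b - 5 b = - 5 b + 2 Z b$)
$- \frac{93965}{L{\left(n,-124 \right)}} = - \frac{93965}{\left(-124\right) \left(-5 + 2 \left(-4\right)\right)} = - \frac{93965}{\left(-124\right) \left(-5 - 8\right)} = - \frac{93965}{\left(-124\right) \left(-13\right)} = - \frac{93965}{1612}$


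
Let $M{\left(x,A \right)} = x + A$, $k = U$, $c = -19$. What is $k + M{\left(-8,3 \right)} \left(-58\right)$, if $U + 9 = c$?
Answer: $262$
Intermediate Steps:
$U = -28$ ($U = -9 - 19 = -28$)
$k = -28$
$M{\left(x,A \right)} = A + x$
$k + M{\left(-8,3 \right)} \left(-58\right) = -28 + \left(3 - 8\right) \left(-58\right) = -28 - -290 = -28 + 290 = 262$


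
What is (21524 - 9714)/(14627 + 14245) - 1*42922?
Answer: -619616087/14436 ≈ -42922.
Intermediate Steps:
(21524 - 9714)/(14627 + 14245) - 1*42922 = 11810/28872 - 42922 = 11810*(1/28872) - 42922 = 5905/14436 - 42922 = -619616087/14436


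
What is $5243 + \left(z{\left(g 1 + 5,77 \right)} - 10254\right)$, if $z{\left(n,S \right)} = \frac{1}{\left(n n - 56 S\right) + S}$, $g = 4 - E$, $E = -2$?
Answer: $- \frac{20615255}{4114} \approx -5011.0$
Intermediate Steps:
$g = 6$ ($g = 4 - -2 = 4 + 2 = 6$)
$z{\left(n,S \right)} = \frac{1}{n^{2} - 55 S}$ ($z{\left(n,S \right)} = \frac{1}{\left(n^{2} - 56 S\right) + S} = \frac{1}{n^{2} - 55 S}$)
$5243 + \left(z{\left(g 1 + 5,77 \right)} - 10254\right) = 5243 - \left(10254 - \frac{1}{\left(6 \cdot 1 + 5\right)^{2} - 4235}\right) = 5243 - \left(10254 - \frac{1}{\left(6 + 5\right)^{2} - 4235}\right) = 5243 - \left(10254 - \frac{1}{11^{2} - 4235}\right) = 5243 - \left(10254 - \frac{1}{121 - 4235}\right) = 5243 - \left(10254 - \frac{1}{-4114}\right) = 5243 - \frac{42184957}{4114} = - \frac{20615255}{4114}$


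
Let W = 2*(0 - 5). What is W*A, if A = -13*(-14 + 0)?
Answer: -1820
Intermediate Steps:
W = -10 (W = 2*(-5) = -10)
A = 182 (A = -13*(-14) = 182)
W*A = -10*182 = -1820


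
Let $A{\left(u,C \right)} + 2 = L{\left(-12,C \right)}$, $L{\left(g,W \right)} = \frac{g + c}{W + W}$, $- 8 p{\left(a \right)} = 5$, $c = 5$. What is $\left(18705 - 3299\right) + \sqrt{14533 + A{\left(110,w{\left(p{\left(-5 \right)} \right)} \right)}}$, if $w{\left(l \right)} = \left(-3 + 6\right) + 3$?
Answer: $15406 + \frac{\sqrt{523095}}{6} \approx 15527.0$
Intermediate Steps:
$p{\left(a \right)} = - \frac{5}{8}$ ($p{\left(a \right)} = \left(- \frac{1}{8}\right) 5 = - \frac{5}{8}$)
$w{\left(l \right)} = 6$ ($w{\left(l \right)} = 3 + 3 = 6$)
$L{\left(g,W \right)} = \frac{5 + g}{2 W}$ ($L{\left(g,W \right)} = \frac{g + 5}{W + W} = \frac{5 + g}{2 W}$)
$A{\left(u,C \right)} = -2 - \frac{7}{2 C}$ ($A{\left(u,C \right)} = -2 + \frac{5 - 12}{2 C} = -2 + \frac{1}{2} \frac{1}{C} \left(-7\right) = -2 - \frac{7}{2 C}$)
$\left(18705 - 3299\right) + \sqrt{14533 + A{\left(110,w{\left(p{\left(-5 \right)} \right)} \right)}} = \left(18705 - 3299\right) + \sqrt{14533 - \left(2 + \frac{7}{2 \cdot 6}\right)} = 15406 + \sqrt{14533 - \frac{31}{12}} = 15406 + \sqrt{\frac{174365}{12}} = 15406 + \frac{\sqrt{523095}}{6}$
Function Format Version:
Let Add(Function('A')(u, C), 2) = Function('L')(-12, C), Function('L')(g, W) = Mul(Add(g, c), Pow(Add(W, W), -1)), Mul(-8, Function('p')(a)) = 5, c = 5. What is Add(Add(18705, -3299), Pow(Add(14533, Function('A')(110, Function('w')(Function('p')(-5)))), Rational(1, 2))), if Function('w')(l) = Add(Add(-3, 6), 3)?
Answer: Add(15406, Mul(Rational(1, 6), Pow(523095, Rational(1, 2)))) ≈ 15527.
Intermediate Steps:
Function('p')(a) = Rational(-5, 8) (Function('p')(a) = Mul(Rational(-1, 8), 5) = Rational(-5, 8))
Function('w')(l) = 6 (Function('w')(l) = Add(3, 3) = 6)
Function('L')(g, W) = Mul(Rational(1, 2), Pow(W, -1), Add(5, g)) (Function('L')(g, W) = Mul(Add(g, 5), Pow(Add(W, W), -1)) = Mul(Add(5, g), Pow(Mul(2, W), -1)) = Mul(Add(5, g), Mul(Rational(1, 2), Pow(W, -1))) = Mul(Rational(1, 2), Pow(W, -1), Add(5, g)))
Function('A')(u, C) = Add(-2, Mul(Rational(-7, 2), Pow(C, -1))) (Function('A')(u, C) = Add(-2, Mul(Rational(1, 2), Pow(C, -1), Add(5, -12))) = Add(-2, Mul(Rational(1, 2), Pow(C, -1), -7)) = Add(-2, Mul(Rational(-7, 2), Pow(C, -1))))
Add(Add(18705, -3299), Pow(Add(14533, Function('A')(110, Function('w')(Function('p')(-5)))), Rational(1, 2))) = Add(Add(18705, -3299), Pow(Add(14533, Add(-2, Mul(Rational(-7, 2), Pow(6, -1)))), Rational(1, 2))) = Add(15406, Pow(Add(14533, Add(-2, Mul(Rational(-7, 2), Rational(1, 6)))), Rational(1, 2))) = Add(15406, Pow(Add(14533, Add(-2, Rational(-7, 12))), Rational(1, 2))) = Add(15406, Pow(Add(14533, Rational(-31, 12)), Rational(1, 2))) = Add(15406, Pow(Rational(174365, 12), Rational(1, 2))) = Add(15406, Mul(Rational(1, 6), Pow(523095, Rational(1, 2))))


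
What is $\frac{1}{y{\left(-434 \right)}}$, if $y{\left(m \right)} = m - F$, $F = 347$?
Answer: $- \frac{1}{781} \approx -0.0012804$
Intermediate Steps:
$y{\left(m \right)} = -347 + m$ ($y{\left(m \right)} = m - 347 = -347 + m$)
$\frac{1}{y{\left(-434 \right)}} = \frac{1}{-347 - 434} = \frac{1}{-781} = - \frac{1}{781}$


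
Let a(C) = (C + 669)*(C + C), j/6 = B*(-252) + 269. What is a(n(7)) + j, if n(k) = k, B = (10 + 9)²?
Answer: -534754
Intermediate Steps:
B = 361 (B = 19² = 361)
j = -544218 (j = 6*(361*(-252) + 269) = 6*(-90972 + 269) = 6*(-90703) = -544218)
a(C) = 2*C*(669 + C) (a(C) = (669 + C)*(2*C) = 2*C*(669 + C))
a(n(7)) + j = 2*7*(669 + 7) - 544218 = 2*7*676 - 544218 = 9464 - 544218 = -534754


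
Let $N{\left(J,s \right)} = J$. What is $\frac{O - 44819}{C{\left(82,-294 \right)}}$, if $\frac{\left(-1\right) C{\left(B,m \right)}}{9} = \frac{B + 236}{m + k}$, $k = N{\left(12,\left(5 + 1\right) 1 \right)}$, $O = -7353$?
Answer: $- \frac{2452084}{477} \approx -5140.6$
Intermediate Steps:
$k = 12$
$C{\left(B,m \right)} = - \frac{9 \left(236 + B\right)}{12 + m}$ ($C{\left(B,m \right)} = - 9 \frac{B + 236}{m + 12} = - 9 \frac{236 + B}{12 + m} = - \frac{9 \left(236 + B\right)}{12 + m}$)
$\frac{O - 44819}{C{\left(82,-294 \right)}} = \frac{-7353 - 44819}{9 \frac{1}{12 - 294} \left(-236 - 82\right)} = \frac{-7353 - 44819}{9 \frac{1}{-282} \left(-236 - 82\right)} = - \frac{52172}{9 \left(- \frac{1}{282}\right) \left(-318\right)} = - \frac{52172}{\frac{477}{47}} = \left(-52172\right) \frac{47}{477} = - \frac{2452084}{477}$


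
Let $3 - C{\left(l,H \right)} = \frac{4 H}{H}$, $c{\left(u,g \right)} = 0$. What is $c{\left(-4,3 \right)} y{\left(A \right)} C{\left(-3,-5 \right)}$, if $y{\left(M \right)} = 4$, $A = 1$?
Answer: $0$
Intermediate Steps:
$C{\left(l,H \right)} = -1$ ($C{\left(l,H \right)} = 3 - \frac{4 H}{H} = 3 - 4 = -1$)
$c{\left(-4,3 \right)} y{\left(A \right)} C{\left(-3,-5 \right)} = 0 \cdot 4 \left(-1\right) = 0 \left(-1\right) = 0$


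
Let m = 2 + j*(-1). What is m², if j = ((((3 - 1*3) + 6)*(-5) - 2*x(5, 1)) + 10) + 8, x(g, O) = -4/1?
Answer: 36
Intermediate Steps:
x(g, O) = -4 (x(g, O) = -4*1 = -4)
j = -4 (j = ((((3 - 1*3) + 6)*(-5) - 2*(-4)) + 10) + 8 = ((((3 - 3) + 6)*(-5) + 8) + 10) + 8 = (((0 + 6)*(-5) + 8) + 10) + 8 = ((6*(-5) + 8) + 10) + 8 = ((-30 + 8) + 10) + 8 = (-22 + 10) + 8 = -12 + 8 = -4)
m = 6 (m = 2 - 4*(-1) = 2 + 4 = 6)
m² = 6² = 36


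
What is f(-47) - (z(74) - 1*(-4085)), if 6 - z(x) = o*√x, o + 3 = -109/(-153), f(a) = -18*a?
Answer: -3245 - 350*√74/153 ≈ -3264.7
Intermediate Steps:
o = -350/153 (o = -3 - 109/(-153) = -3 - 109*(-1/153) = -3 + 109/153 = -350/153 ≈ -2.2876)
z(x) = 6 + 350*√x/153 (z(x) = 6 - (-350)*√x/153 = 6 + 350*√x/153)
f(-47) - (z(74) - 1*(-4085)) = -18*(-47) - ((6 + 350*√74/153) - 1*(-4085)) = 846 - ((6 + 350*√74/153) + 4085) = 846 - (4091 + 350*√74/153) = 846 + (-4091 - 350*√74/153) = -3245 - 350*√74/153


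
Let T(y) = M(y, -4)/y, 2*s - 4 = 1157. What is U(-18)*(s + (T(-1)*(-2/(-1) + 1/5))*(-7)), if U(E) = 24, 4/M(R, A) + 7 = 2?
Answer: 340908/25 ≈ 13636.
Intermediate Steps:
s = 1161/2 (s = 2 + (½)*1157 = 2 + 1157/2 = 1161/2 ≈ 580.50)
M(R, A) = -⅘ (M(R, A) = 4/(-7 + 2) = 4/(-5) = 4*(-⅕) = -⅘)
T(y) = -4/(5*y)
U(-18)*(s + (T(-1)*(-2/(-1) + 1/5))*(-7)) = 24*(1161/2 + ((-⅘/(-1))*(-2/(-1) + 1/5))*(-7)) = 24*(1161/2 + ((-⅘*(-1))*(-2*(-1) + 1*(⅕)))*(-7)) = 24*(1161/2 + (4*(2 + ⅕)/5)*(-7)) = 24*(1161/2 + ((⅘)*(11/5))*(-7)) = 24*(1161/2 + (44/25)*(-7)) = 24*(1161/2 - 308/25) = 24*(28409/50) = 340908/25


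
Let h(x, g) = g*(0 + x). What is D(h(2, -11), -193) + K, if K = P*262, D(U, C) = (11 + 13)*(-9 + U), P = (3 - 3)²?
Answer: -744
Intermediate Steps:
h(x, g) = g*x
P = 0 (P = 0² = 0)
D(U, C) = -216 + 24*U (D(U, C) = 24*(-9 + U) = -216 + 24*U)
K = 0 (K = 0*262 = 0)
D(h(2, -11), -193) + K = (-216 + 24*(-11*2)) + 0 = (-216 + 24*(-22)) + 0 = (-216 - 528) + 0 = -744 + 0 = -744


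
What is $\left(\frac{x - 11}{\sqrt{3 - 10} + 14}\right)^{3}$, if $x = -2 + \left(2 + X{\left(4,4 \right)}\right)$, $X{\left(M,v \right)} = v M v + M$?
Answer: $\frac{185193}{\left(14 + i \sqrt{7}\right)^{3}} \approx 54.238 - 34.03 i$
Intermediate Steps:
$X{\left(M,v \right)} = M + M v^{2}$ ($X{\left(M,v \right)} = M v v + M = M v^{2} + M = M + M v^{2}$)
$x = 68$ ($x = -2 + \left(2 + 4 \left(1 + 4^{2}\right)\right) = -2 + \left(2 + 4 \left(1 + 16\right)\right) = -2 + \left(2 + 4 \cdot 17\right) = -2 + \left(2 + 68\right) = -2 + 70 = 68$)
$\left(\frac{x - 11}{\sqrt{3 - 10} + 14}\right)^{3} = \left(\frac{68 - 11}{\sqrt{3 - 10} + 14}\right)^{3} = \left(\frac{57}{\sqrt{-7} + 14}\right)^{3} = \left(\frac{57}{i \sqrt{7} + 14}\right)^{3} = \left(\frac{57}{14 + i \sqrt{7}}\right)^{3} = \frac{185193}{\left(14 + i \sqrt{7}\right)^{3}}$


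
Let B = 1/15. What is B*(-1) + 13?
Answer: 194/15 ≈ 12.933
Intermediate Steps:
B = 1/15 ≈ 0.066667
B*(-1) + 13 = (1/15)*(-1) + 13 = -1/15 + 13 = 194/15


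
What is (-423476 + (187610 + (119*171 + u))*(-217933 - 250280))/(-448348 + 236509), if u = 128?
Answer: 97429462007/211839 ≈ 4.5992e+5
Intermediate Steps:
(-423476 + (187610 + (119*171 + u))*(-217933 - 250280))/(-448348 + 236509) = (-423476 + (187610 + (119*171 + 128))*(-217933 - 250280))/(-448348 + 236509) = (-423476 + (187610 + (20349 + 128))*(-468213))/(-211839) = (-423476 + (187610 + 20477)*(-468213))*(-1/211839) = (-423476 + 208087*(-468213))*(-1/211839) = (-423476 - 97429038531)*(-1/211839) = -97429462007*(-1/211839) = 97429462007/211839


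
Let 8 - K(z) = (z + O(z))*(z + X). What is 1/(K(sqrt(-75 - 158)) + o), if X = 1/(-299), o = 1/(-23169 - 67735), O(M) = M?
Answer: 350176256440061480/165983549402051285337 - 4941595255168*I*sqrt(233)/165983549402051285337 ≈ 0.0021097 - 4.5444e-7*I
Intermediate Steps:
o = -1/90904 (o = 1/(-90904) = -1/90904 ≈ -1.1001e-5)
X = -1/299 ≈ -0.0033445
K(z) = 8 - 2*z*(-1/299 + z) (K(z) = 8 - (z + z)*(z - 1/299) = 8 - 2*z*(-1/299 + z))
1/(K(sqrt(-75 - 158)) + o) = 1/((8 - 2*(sqrt(-75 - 158))**2 + 2*sqrt(-75 - 158)/299) - 1/90904) = 1/((8 - 2*(sqrt(-233))**2 + 2*sqrt(-233)/299) - 1/90904) = 1/((8 - 2*(I*sqrt(233))**2 + 2*(I*sqrt(233))/299) - 1/90904) = 1/((8 - 2*(-233) + 2*I*sqrt(233)/299) - 1/90904) = 1/((8 + 466 + 2*I*sqrt(233)/299) - 1/90904) = 1/((474 + 2*I*sqrt(233)/299) - 1/90904) = 1/(43088495/90904 + 2*I*sqrt(233)/299)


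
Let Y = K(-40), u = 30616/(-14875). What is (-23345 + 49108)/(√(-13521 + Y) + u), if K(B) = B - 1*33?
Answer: -5866402559500/1504411122853 - 5700466296875*I*√13594/3008822245706 ≈ -3.8995 - 220.9*I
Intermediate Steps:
u = -30616/14875 (u = 30616*(-1/14875) = -30616/14875 ≈ -2.0582)
K(B) = -33 + B (K(B) = B - 33 = -33 + B)
Y = -73 (Y = -33 - 40 = -73)
(-23345 + 49108)/(√(-13521 + Y) + u) = (-23345 + 49108)/(√(-13521 - 73) - 30616/14875) = 25763/(√(-13594) - 30616/14875) = 25763/(I*√13594 - 30616/14875) = 25763/(-30616/14875 + I*√13594)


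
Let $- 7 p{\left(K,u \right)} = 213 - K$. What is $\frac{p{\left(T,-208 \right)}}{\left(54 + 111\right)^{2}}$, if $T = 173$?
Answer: $- \frac{8}{38115} \approx -0.00020989$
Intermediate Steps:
$p{\left(K,u \right)} = - \frac{213}{7} + \frac{K}{7}$ ($p{\left(K,u \right)} = - \frac{213 - K}{7} = - \frac{213}{7} + \frac{K}{7}$)
$\frac{p{\left(T,-208 \right)}}{\left(54 + 111\right)^{2}} = \frac{- \frac{213}{7} + \frac{1}{7} \cdot 173}{\left(54 + 111\right)^{2}} = \frac{- \frac{213}{7} + \frac{173}{7}}{165^{2}} = - \frac{40}{7 \cdot 27225} = \left(- \frac{40}{7}\right) \frac{1}{27225} = - \frac{8}{38115}$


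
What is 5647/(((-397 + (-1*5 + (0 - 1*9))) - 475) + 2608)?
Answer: 5647/1722 ≈ 3.2793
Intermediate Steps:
5647/(((-397 + (-1*5 + (0 - 1*9))) - 475) + 2608) = 5647/(((-397 + (-5 + (0 - 9))) - 475) + 2608) = 5647/(((-397 + (-5 - 9)) - 475) + 2608) = 5647/(((-397 - 14) - 475) + 2608) = 5647/((-411 - 475) + 2608) = 5647/(-886 + 2608) = 5647/1722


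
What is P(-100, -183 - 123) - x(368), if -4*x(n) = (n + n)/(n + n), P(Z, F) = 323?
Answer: 1293/4 ≈ 323.25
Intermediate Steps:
x(n) = -¼ (x(n) = -(n + n)/(4*(n + n)) = -2*n/(4*(2*n)) = -2*n*1/(2*n)/4 = -¼*1 = -¼)
P(-100, -183 - 123) - x(368) = 323 - 1*(-¼) = 323 + ¼ = 1293/4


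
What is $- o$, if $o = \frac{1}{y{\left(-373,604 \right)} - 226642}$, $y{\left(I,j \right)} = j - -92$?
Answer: $\frac{1}{225946} \approx 4.4258 \cdot 10^{-6}$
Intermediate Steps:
$y{\left(I,j \right)} = 92 + j$ ($y{\left(I,j \right)} = j + 92 = 92 + j$)
$o = - \frac{1}{225946}$ ($o = \frac{1}{\left(92 + 604\right) - 226642} = \frac{1}{696 - 226642} = \frac{1}{-225946} = - \frac{1}{225946} \approx -4.4258 \cdot 10^{-6}$)
$- o = \left(-1\right) \left(- \frac{1}{225946}\right) = \frac{1}{225946}$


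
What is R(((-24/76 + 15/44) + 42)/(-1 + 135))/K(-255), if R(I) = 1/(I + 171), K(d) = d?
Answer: -112024/4893765435 ≈ -2.2891e-5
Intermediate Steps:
R(I) = 1/(171 + I)
R(((-24/76 + 15/44) + 42)/(-1 + 135))/K(-255) = 1/((171 + ((-24/76 + 15/44) + 42)/(-1 + 135))*(-255)) = -1/255/(171 + ((-24*1/76 + 15*(1/44)) + 42)/134) = -1/255/(171 + ((-6/19 + 15/44) + 42)*(1/134)) = -1/255/(171 + (21/836 + 42)*(1/134)) = -1/255/(171 + (35133/836)*(1/134)) = -1/255/(171 + 35133/112024) = -1/255/(19191237/112024) = (112024/19191237)*(-1/255) = -112024/4893765435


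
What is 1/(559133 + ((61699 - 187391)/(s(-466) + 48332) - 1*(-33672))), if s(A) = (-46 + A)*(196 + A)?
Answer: 46643/27650172192 ≈ 1.6869e-6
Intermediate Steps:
1/(559133 + ((61699 - 187391)/(s(-466) + 48332) - 1*(-33672))) = 1/(559133 + ((61699 - 187391)/((-9016 + (-466)² + 150*(-466)) + 48332) - 1*(-33672))) = 1/(559133 + (-125692/((-9016 + 217156 - 69900) + 48332) + 33672)) = 1/(559133 + (-125692/(138240 + 48332) + 33672)) = 1/(559133 + (-125692/186572 + 33672)) = 1/(559133 + (-125692*1/186572 + 33672)) = 1/(559133 + (-31423/46643 + 33672)) = 1/(559133 + 1570531673/46643) = 1/(27650172192/46643) = 46643/27650172192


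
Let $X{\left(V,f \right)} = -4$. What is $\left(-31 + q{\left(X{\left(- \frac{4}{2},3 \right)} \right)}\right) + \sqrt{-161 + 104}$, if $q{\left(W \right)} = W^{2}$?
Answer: $-15 + i \sqrt{57} \approx -15.0 + 7.5498 i$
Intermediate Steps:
$\left(-31 + q{\left(X{\left(- \frac{4}{2},3 \right)} \right)}\right) + \sqrt{-161 + 104} = \left(-31 + \left(-4\right)^{2}\right) + \sqrt{-161 + 104} = \left(-31 + 16\right) + \sqrt{-57} = -15 + i \sqrt{57}$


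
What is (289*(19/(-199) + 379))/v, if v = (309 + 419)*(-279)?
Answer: -1210621/2245516 ≈ -0.53913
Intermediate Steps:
v = -203112 (v = 728*(-279) = -203112)
(289*(19/(-199) + 379))/v = (289*(19/(-199) + 379))/(-203112) = (289*(19*(-1/199) + 379))*(-1/203112) = (289*(-19/199 + 379))*(-1/203112) = (289*(75402/199))*(-1/203112) = (21791178/199)*(-1/203112) = -1210621/2245516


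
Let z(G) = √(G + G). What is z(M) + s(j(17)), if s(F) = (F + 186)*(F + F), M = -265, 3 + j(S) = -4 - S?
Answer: -7776 + I*√530 ≈ -7776.0 + 23.022*I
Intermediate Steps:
j(S) = -7 - S (j(S) = -3 + (-4 - S) = -7 - S)
z(G) = √2*√G (z(G) = √(2*G) = √2*√G)
s(F) = 2*F*(186 + F) (s(F) = (186 + F)*(2*F) = 2*F*(186 + F))
z(M) + s(j(17)) = √2*√(-265) + 2*(-7 - 1*17)*(186 + (-7 - 1*17)) = √2*(I*√265) + 2*(-7 - 17)*(186 + (-7 - 17)) = I*√530 + 2*(-24)*(186 - 24) = I*√530 + 2*(-24)*162 = I*√530 - 7776 = -7776 + I*√530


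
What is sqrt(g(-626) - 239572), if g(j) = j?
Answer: 7*I*sqrt(4902) ≈ 490.1*I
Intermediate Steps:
sqrt(g(-626) - 239572) = sqrt(-626 - 239572) = sqrt(-240198) = 7*I*sqrt(4902)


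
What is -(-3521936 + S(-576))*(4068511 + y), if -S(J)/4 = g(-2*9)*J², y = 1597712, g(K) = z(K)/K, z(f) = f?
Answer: 27475741975920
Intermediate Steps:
g(K) = 1 (g(K) = K/K = 1)
S(J) = -4*J²
-(-3521936 + S(-576))*(4068511 + y) = -(-3521936 - 4*(-576)²)*(4068511 + 1597712) = -(-3521936 - 4*331776)*5666223 = -(-3521936 - 1327104)*5666223 = -(-4849040)*5666223 = -1*(-27475741975920) = 27475741975920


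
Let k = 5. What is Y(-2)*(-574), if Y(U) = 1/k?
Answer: -574/5 ≈ -114.80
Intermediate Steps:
Y(U) = 1/5
Y(-2)*(-574) = (1/5)*(-574) = -574/5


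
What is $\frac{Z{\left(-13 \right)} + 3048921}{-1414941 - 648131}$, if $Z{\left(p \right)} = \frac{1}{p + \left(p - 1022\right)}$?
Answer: $- \frac{3195269207}{2162099456} \approx -1.4779$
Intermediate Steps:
$Z{\left(p \right)} = \frac{1}{-1022 + 2 p}$ ($Z{\left(p \right)} = \frac{1}{p + \left(p - 1022\right)} = \frac{1}{p + \left(-1022 + p\right)} = \frac{1}{-1022 + 2 p}$)
$\frac{Z{\left(-13 \right)} + 3048921}{-1414941 - 648131} = \frac{\frac{1}{2 \left(-511 - 13\right)} + 3048921}{-1414941 - 648131} = \frac{\frac{1}{2 \left(-524\right)} + 3048921}{-2063072} = \left(\frac{1}{2} \left(- \frac{1}{524}\right) + 3048921\right) \left(- \frac{1}{2063072}\right) = \left(- \frac{1}{1048} + 3048921\right) \left(- \frac{1}{2063072}\right) = \frac{3195269207}{1048} \left(- \frac{1}{2063072}\right) = - \frac{3195269207}{2162099456}$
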